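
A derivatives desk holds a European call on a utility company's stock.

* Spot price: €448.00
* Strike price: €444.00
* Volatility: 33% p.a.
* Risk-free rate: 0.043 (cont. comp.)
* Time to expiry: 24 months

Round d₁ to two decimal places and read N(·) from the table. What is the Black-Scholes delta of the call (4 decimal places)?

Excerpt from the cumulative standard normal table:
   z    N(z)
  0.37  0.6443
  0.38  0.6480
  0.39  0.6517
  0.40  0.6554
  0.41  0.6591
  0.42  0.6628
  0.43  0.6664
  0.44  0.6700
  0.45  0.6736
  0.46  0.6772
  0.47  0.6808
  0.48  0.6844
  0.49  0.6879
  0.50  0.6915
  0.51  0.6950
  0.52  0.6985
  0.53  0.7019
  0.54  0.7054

σ√T = 0.33 × 1.4142 = 0.4667
ln(S/K) + (r + σ²/2)T = ln(448/444) + (0.043 + 0.33²/2)·2 = 0.0090 + 0.1949 = 0.2039
d₁ = 0.2039 / 0.4667 = 0.4368 ≈ 0.44
N(d₁) = N(0.44) = 0.6700
Δ_call = N(d₁) = 0.6700

0.6700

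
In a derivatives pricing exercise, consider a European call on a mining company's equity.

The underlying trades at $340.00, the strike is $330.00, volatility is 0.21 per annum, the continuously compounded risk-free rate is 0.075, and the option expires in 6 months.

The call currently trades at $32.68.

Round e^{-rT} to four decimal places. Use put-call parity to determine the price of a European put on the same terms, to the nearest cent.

$10.54

exp(−rT) = exp(−0.075·0.5) = 0.9632
Put-call parity: C − P = S − K·e^(−rT) = 340 − 330·0.9632 = 340 − 317.8560 = 22.1440
P = C − (C − P) = 32.68 − (22.1440) = 10.5360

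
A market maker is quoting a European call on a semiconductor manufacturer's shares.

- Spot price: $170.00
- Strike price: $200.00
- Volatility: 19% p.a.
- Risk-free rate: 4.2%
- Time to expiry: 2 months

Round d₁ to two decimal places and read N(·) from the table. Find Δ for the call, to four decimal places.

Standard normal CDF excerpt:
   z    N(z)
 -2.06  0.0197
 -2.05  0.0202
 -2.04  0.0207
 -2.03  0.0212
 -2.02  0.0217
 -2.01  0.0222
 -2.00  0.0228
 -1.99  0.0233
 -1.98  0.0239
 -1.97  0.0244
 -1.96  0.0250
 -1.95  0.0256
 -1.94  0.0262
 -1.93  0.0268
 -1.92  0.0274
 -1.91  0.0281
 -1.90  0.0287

0.0244

σ√T = 0.19·√0.1667 = 0.0776
d₁ = [ln(170/200) + (0.042 + 0.19²/2)·0.1667] / 0.0776 = [-0.1625 + 0.0100] / 0.0776 = -1.9662 ⇒ -1.97
N(d₁) = N(-1.97) = 0.0244
Δ_call = N(d₁) = 0.0244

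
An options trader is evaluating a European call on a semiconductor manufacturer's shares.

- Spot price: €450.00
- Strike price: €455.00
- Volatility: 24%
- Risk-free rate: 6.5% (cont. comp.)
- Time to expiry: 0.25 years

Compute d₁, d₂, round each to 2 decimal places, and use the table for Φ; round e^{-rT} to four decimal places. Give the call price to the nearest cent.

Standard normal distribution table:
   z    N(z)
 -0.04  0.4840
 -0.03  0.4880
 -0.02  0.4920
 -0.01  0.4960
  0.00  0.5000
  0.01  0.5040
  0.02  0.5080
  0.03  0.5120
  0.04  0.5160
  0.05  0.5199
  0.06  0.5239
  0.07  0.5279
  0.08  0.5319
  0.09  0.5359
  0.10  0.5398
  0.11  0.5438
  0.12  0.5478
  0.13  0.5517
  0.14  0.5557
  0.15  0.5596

€22.65

T = 0.25;  σ√T = 0.1200
d₁ = [ln(450/455) + (0.065 + 0.24²/2)·0.25] / 0.1200 = [-0.0110 + 0.0234] / 0.1200 = 0.1033 ≈ 0.10
d₂ = d₁ − σ√T = 0.1033 − 0.1200 = -0.0167 ≈ -0.02
e^(−rT) = e^(−0.065·0.25) = 0.9839
N(d₁) = N(0.10) = 0.5398;  N(d₂) = N(-0.02) = 0.4920
C = 450·0.5398 − 455·0.9839·0.4920 = 242.9100 − 220.2559 = 22.6541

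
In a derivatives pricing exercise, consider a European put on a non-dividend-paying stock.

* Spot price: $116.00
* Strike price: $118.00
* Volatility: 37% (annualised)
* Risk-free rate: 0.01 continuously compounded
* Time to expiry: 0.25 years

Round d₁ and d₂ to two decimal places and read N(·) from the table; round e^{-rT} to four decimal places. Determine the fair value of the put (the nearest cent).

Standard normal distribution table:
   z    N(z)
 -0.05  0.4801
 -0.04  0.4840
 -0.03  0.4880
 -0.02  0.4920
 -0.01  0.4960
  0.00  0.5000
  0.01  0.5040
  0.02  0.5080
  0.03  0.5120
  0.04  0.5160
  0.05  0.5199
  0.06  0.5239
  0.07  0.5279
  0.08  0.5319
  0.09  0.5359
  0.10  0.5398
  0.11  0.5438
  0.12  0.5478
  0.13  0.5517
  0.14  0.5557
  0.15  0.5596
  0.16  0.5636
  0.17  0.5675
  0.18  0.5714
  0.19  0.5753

σ√T = 0.37 × 0.5000 = 0.1850
d₁ = [ln(116/118) + (0.01 + ½·0.37²)·0.25] / (σ√T) = (-0.0171 + 0.0196) / 0.1850 = 0.0136 ⇒ 0.01
d₂ = 0.0136 − 0.1850 = -0.1714 ⇒ -0.17
e^(−rT) = e^(−0.01·0.25) = 0.9975
P = 118·0.9975·N(0.17) − 116·N(-0.01) = 118·0.9975·0.5675 − 116·0.4960 = 66.7976 − 57.5360 = 9.2616

$9.26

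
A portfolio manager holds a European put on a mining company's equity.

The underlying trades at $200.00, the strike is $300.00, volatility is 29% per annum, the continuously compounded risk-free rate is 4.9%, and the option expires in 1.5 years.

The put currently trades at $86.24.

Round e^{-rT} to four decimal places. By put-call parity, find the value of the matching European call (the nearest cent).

exp(−rT) = exp(−0.049·1.5) = 0.9291
Put-call parity: C − P = S − K·e^(−rT) = 200 − 300·0.9291 = 200 − 278.7300 = -78.7300
C = P + (C − P) = 86.24 + (-78.7300) = 7.5100

$7.51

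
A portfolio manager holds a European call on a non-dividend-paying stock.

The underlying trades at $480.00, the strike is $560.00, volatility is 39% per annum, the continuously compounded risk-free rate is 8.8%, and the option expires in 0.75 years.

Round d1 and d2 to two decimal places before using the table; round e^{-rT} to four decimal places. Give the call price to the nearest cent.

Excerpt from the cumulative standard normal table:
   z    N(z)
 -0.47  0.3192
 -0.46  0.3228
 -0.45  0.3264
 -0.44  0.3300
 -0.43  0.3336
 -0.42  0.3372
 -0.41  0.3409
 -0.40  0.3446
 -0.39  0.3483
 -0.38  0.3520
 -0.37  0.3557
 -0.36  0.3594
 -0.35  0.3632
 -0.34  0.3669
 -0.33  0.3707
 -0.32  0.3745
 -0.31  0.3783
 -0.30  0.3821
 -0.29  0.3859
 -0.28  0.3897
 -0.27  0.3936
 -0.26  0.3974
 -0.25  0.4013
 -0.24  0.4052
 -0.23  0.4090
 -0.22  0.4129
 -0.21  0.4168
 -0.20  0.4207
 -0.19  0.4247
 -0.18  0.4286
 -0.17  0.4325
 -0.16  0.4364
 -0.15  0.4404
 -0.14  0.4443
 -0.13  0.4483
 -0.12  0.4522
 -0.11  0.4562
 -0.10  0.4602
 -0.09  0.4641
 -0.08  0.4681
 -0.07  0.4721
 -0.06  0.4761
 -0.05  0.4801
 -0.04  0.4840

$47.89

σ√T = 0.39 × 0.8660 = 0.3377
d₁ = [ln(480/560) + (0.088 + ½·0.39²)·0.75] / (σ√T) = (-0.1542 + 0.1230) / 0.3377 = -0.0921 ≈ -0.09
d₂ = -0.0921 − 0.3377 = -0.4299 ≈ -0.43
e^(−rT) = e^(−0.088·0.75) = 0.9361
N(d₁) = N(-0.09) = 0.4641;  N(d₂) = N(-0.43) = 0.3336
C = 480·0.4641 − 560·0.9361·0.3336 = 222.7680 − 174.8785 = 47.8895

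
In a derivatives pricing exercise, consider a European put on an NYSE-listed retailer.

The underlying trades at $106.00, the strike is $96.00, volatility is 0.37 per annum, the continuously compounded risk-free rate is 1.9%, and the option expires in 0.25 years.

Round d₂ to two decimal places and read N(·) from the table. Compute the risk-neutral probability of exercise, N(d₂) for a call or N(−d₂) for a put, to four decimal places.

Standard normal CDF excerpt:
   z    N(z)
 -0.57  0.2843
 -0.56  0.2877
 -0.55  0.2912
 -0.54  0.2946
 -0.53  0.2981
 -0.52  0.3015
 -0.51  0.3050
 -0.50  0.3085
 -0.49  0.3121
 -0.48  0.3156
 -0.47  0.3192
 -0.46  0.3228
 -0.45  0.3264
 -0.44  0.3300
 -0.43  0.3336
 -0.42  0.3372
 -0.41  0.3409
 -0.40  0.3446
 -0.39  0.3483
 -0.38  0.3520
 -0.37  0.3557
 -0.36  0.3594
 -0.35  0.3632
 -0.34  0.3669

0.3192

σ√T = 0.37 × 0.5000 = 0.1850
ln(S/K) + (r + σ²/2)T = ln(106/96) + (0.019 + 0.37²/2)·0.25 = 0.0991 + 0.0219 = 0.1210
d₁ = 0.1210 / 0.1850 = 0.6538 ⇒ 0.65
d₂ = d₁ − σ√T = 0.6538 − 0.1850 = 0.4688 ⇒ 0.47
Pr(exercise) under Q = N(−d₂) = N(-0.47) = 0.3192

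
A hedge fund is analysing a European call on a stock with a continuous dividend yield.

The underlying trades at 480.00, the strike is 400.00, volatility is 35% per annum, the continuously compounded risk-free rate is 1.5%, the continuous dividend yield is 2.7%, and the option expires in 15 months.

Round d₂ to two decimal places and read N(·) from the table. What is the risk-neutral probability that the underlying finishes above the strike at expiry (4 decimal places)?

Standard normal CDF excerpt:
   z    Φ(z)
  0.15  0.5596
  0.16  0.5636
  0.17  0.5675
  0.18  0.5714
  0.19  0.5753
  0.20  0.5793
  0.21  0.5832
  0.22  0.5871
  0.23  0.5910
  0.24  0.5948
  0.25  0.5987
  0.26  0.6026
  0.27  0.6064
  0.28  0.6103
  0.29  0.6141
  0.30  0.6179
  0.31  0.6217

σ√T = 0.35·√1.25 = 0.3913
d₁ = [ln(480/400) + (0.015 − 0.027 + ½·0.35²)·1.25] / (σ√T) = (0.1823 + 0.0616) / 0.3913 = 0.6232 which rounds to 0.62
d₂ = 0.6232 − 0.3913 = 0.2319 which rounds to 0.23
Pr(exercise) under Q = N(d₂) = 0.5910

0.5910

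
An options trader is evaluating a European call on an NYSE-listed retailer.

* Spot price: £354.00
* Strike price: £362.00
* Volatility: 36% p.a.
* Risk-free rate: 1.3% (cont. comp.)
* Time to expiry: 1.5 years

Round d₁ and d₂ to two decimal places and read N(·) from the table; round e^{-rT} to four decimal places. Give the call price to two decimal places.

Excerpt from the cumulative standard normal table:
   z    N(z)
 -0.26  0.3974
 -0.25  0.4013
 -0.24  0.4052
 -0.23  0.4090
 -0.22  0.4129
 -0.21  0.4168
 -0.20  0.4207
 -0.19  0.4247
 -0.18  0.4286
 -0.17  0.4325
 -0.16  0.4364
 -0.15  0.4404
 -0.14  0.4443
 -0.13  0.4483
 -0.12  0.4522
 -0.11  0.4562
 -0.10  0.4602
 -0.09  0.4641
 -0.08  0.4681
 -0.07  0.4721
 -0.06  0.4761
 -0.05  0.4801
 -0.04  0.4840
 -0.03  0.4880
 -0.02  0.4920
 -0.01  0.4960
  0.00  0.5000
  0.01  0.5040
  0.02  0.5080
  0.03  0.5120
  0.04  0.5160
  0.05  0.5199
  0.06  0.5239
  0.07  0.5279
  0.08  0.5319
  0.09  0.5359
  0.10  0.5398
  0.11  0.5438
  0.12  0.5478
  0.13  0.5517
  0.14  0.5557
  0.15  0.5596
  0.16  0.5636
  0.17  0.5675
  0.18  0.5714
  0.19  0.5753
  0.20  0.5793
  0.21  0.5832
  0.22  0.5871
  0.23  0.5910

£61.25

σ√T = 0.36·√1.5 = 0.4409
d₁ = [ln(354/362) + (0.013 + 0.36²/2)·1.5] / 0.4409 = [-0.0223 + 0.1167] / 0.4409 = 0.2140 which rounds to 0.21
d₂ = d₁ − σ√T = 0.2140 − 0.4409 = -0.2269 which rounds to -0.23
exp(−rT) = exp(−0.013·1.5) = 0.9807
N(d₁) = N(0.21) = 0.5832;  N(d₂) = N(-0.23) = 0.4090
C = 354·0.5832 − 362·0.9807·0.4090 = 206.4528 − 145.2005 = 61.2523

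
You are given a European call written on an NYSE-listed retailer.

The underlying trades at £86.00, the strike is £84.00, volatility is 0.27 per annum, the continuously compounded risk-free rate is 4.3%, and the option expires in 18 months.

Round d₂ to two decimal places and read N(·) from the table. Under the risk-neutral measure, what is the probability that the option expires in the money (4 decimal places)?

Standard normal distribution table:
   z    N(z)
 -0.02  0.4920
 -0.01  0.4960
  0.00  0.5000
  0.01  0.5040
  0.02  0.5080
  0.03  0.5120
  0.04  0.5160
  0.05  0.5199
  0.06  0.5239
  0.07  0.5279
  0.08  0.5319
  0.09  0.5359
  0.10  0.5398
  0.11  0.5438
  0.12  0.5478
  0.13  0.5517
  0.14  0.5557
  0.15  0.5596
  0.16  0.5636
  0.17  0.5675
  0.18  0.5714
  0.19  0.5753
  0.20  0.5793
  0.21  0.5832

0.5398

σ√T = 0.27 × 1.2247 = 0.3307
ln(S/K) + (r + σ²/2)T = ln(86/84) + (0.043 + 0.27²/2)·1.5 = 0.0235 + 0.1192 = 0.1427
d₁ = 0.1427 / 0.3307 = 0.4316 which rounds to 0.43
d₂ = d₁ − σ√T = 0.4316 − 0.3307 = 0.1009 which rounds to 0.10
Pr(exercise) under Q = N(d₂) = 0.5398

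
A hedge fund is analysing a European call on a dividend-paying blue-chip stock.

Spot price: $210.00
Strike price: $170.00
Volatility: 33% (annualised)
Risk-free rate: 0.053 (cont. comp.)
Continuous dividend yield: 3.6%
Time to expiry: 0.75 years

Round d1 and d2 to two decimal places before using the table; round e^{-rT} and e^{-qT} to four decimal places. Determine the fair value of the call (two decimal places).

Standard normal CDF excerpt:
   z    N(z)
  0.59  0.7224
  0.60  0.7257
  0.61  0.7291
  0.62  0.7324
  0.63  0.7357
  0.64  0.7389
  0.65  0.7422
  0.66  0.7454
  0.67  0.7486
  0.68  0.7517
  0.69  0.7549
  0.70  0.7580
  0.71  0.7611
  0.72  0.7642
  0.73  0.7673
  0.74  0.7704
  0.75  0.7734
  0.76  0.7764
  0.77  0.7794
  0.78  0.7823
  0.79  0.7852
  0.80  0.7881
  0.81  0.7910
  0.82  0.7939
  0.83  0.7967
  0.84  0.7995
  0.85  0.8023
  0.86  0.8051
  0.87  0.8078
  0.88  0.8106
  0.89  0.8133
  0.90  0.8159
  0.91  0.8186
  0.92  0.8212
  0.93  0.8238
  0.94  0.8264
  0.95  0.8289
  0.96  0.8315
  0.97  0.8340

$47.68

σ√T = 0.33 × 0.8660 = 0.2858
d₁ = [ln(210/170) + (0.053 − 0.036 + ½·0.33²)·0.75] / (σ√T) = (0.2113 + 0.0536) / 0.2858 = 0.9269 ≈ 0.93
d₂ = 0.9269 − 0.2858 = 0.6411 ≈ 0.64
e^(−qT) = e^(−0.036·0.75) = 0.9734;  e^(−rT) = e^(−0.053·0.75) = 0.9610
C = 210·0.9734·N(0.93) − 170·0.9610·N(0.64) = 210·0.9734·0.8238 − 170·0.9610·0.7389 = 168.3963 − 120.7141 = 47.6822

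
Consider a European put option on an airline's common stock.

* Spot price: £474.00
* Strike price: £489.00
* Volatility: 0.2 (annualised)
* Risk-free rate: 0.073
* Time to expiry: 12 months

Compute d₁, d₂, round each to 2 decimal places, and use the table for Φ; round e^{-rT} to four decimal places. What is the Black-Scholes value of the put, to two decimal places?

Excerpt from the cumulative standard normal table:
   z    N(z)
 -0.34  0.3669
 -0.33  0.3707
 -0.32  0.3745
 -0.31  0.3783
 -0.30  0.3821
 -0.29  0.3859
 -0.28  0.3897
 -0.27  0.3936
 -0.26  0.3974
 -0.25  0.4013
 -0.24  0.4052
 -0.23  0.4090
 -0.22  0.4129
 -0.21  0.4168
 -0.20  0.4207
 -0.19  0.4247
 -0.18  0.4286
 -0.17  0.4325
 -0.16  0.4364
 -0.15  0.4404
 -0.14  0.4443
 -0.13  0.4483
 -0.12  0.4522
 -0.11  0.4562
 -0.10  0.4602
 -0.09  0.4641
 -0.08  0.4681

T = 1;  σ√T = 0.2000
d₁ = [ln(474/489) + (0.073 + 0.2²/2)·1] / 0.2000 = [-0.0312 + 0.0930] / 0.2000 = 0.3092 which rounds to 0.31
d₂ = d₁ − σ√T = 0.3092 − 0.2000 = 0.1092 which rounds to 0.11
e^(−rT) = e^(−0.073·1) = 0.9296
N(−d₂) = N(-0.11) = 0.4562;  N(−d₁) = N(-0.31) = 0.3783
P = 489·0.9296·0.4562 − 474·0.3783 = 207.3768 − 179.3142 = 28.0626

£28.06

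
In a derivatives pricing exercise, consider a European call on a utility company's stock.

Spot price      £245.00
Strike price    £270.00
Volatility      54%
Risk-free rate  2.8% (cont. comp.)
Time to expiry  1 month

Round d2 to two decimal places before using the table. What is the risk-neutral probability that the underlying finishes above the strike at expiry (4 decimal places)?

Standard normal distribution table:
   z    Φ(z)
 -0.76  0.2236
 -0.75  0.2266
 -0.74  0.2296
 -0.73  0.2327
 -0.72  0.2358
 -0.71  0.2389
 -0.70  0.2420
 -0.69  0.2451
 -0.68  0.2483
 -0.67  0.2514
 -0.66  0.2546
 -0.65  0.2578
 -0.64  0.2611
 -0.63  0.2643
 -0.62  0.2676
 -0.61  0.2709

σ√T = 0.54 × 0.2887 = 0.1559
d₁ = [ln(245/270) + (0.028 + 0.54²/2)·0.08333] / 0.1559 = [-0.0972 + 0.0145] / 0.1559 = -0.5304 which rounds to -0.53
d₂ = d₁ − σ√T = -0.5304 − 0.1559 = -0.6863 which rounds to -0.69
Risk-neutral Pr[S_T > K] = N(d₂) = N(-0.69) = 0.2451

0.2451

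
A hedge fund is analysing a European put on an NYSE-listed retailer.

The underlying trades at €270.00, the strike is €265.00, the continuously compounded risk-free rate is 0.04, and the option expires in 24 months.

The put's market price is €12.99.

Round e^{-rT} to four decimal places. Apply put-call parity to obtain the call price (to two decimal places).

e^(−rT) = e^(−0.04·2) = 0.9231
Put-call parity: C − P = S − K·e^(−rT) = 270 − 265·0.9231 = 270 − 244.6215 = 25.3785
C = P + (C − P) = 12.99 + (25.3785) = 38.3685

€38.37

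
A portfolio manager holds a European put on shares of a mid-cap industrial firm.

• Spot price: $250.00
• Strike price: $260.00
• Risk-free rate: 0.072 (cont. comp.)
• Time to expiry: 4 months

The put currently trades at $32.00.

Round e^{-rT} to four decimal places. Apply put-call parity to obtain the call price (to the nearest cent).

exp(−rT) = exp(−0.072·0.3333) = 0.9763
Put-call parity: C − P = S − K·e^(−rT) = 250 − 260·0.9763 = 250 − 253.8380 = -3.8380
C = P + (C − P) = 32.00 + (-3.8380) = 28.1620

$28.16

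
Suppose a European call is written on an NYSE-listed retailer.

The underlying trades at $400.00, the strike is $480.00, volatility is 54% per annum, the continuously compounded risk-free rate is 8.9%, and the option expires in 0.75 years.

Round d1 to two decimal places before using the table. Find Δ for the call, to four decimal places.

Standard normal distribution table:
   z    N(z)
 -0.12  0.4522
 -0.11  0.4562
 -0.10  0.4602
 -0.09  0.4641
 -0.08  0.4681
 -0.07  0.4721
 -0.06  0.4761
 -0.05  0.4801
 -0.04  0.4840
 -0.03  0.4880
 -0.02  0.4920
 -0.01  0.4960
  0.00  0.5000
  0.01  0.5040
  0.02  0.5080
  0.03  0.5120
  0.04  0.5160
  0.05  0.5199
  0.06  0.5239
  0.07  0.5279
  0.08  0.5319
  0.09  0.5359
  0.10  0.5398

T = 0.75;  σ√T = 0.4677
d₁ = [ln(400/480) + (0.089 + 0.54²/2)·0.75] / 0.4677 = [-0.1823 + 0.1761] / 0.4677 = -0.0133 ≈ -0.01
N(d₁) = N(-0.01) = 0.4960
Δ_call = N(d₁) = 0.4960

0.4960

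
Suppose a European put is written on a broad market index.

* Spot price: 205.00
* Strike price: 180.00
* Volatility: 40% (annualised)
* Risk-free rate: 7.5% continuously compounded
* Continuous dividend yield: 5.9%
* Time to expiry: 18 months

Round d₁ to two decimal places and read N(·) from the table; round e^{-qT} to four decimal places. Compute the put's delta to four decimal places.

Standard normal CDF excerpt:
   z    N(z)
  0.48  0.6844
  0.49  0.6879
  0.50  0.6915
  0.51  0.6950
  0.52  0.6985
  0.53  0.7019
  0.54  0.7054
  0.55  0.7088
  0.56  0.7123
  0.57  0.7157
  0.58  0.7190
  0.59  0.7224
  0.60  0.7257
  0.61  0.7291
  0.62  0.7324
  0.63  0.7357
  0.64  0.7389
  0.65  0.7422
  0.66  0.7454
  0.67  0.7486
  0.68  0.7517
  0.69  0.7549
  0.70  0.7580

σ√T = 0.4·√1.5 = 0.4899
ln(S/K) + (r − q + σ²/2)T = ln(205/180) + (0.075 − 0.059 + 0.4²/2)·1.5 = 0.1301 + 0.1440 = 0.2741
d₁ = 0.2741 / 0.4899 = 0.5594 ≈ 0.56
N(d₁) = N(0.56) = 0.7123
Δ_put = e^(−qT)·(N(d₁) − 1) = 0.9153·(0.7123 − 1) = -0.2633

-0.2633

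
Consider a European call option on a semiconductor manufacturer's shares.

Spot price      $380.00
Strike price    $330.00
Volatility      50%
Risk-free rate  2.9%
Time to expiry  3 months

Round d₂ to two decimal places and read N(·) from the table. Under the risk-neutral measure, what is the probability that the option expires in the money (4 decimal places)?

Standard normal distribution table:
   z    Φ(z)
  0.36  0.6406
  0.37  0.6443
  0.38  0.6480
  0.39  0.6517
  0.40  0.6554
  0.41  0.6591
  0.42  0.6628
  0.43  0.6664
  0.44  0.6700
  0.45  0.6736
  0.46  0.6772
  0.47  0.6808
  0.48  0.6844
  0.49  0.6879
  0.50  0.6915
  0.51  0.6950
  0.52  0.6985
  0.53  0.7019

0.6808

σ√T = 0.5 × 0.5000 = 0.2500
ln(S/K) + (r + σ²/2)T = ln(380/330) + (0.029 + 0.5²/2)·0.25 = 0.1411 + 0.0385 = 0.1796
d₁ = 0.1796 / 0.2500 = 0.7183 ≈ 0.72
d₂ = d₁ − σ√T = 0.7183 − 0.2500 = 0.4683 ≈ 0.47
Risk-neutral Pr[S_T > K] = N(d₂) = N(0.47) = 0.6808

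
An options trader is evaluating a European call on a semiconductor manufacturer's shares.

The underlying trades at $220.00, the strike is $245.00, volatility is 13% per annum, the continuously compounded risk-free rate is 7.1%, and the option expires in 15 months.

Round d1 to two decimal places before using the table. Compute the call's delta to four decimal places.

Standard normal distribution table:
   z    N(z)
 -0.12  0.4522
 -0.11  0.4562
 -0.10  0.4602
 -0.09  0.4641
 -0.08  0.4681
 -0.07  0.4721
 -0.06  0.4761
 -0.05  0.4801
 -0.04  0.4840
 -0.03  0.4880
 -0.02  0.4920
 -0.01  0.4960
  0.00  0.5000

σ√T = 0.13 × 1.1180 = 0.1453
d₁ = [ln(220/245) + (0.071 + ½·0.13²)·1.25] / (σ√T) = (-0.1076 + 0.0993) / 0.1453 = -0.0572 → -0.06
N(d₁) = N(-0.06) = 0.4761
Δ_call = N(d₁) = 0.4761

0.4761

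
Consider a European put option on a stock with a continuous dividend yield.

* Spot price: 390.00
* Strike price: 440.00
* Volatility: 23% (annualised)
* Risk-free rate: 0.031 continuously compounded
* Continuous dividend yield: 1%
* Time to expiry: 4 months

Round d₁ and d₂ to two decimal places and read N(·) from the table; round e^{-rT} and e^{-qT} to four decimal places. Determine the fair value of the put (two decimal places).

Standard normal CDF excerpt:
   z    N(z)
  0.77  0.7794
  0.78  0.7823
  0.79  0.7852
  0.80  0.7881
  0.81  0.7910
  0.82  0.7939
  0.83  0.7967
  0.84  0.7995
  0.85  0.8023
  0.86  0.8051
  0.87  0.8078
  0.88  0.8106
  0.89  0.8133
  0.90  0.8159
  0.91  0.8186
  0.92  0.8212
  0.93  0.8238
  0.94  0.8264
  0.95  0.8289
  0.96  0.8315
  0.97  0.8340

σ√T = 0.23 × 0.5774 = 0.1328
d₁ = [ln(390/440) + (0.031 − 0.01 + 0.23²/2)·0.3333] / 0.1328 = [-0.1206 + 0.0158] / 0.1328 = -0.7893 → -0.79
d₂ = d₁ − σ√T = -0.7893 − 0.1328 = -0.9221 → -0.92
e^(−qT) = e^(−0.01·0.3333) = 0.9967;  e^(−rT) = e^(−0.031·0.3333) = 0.9897
N(−d₂) = N(0.92) = 0.8212;  N(−d₁) = N(0.79) = 0.7852
P = 440·0.9897·0.8212 − 390·0.9967·0.7852 = 357.6063 − 305.2174 = 52.3889

52.39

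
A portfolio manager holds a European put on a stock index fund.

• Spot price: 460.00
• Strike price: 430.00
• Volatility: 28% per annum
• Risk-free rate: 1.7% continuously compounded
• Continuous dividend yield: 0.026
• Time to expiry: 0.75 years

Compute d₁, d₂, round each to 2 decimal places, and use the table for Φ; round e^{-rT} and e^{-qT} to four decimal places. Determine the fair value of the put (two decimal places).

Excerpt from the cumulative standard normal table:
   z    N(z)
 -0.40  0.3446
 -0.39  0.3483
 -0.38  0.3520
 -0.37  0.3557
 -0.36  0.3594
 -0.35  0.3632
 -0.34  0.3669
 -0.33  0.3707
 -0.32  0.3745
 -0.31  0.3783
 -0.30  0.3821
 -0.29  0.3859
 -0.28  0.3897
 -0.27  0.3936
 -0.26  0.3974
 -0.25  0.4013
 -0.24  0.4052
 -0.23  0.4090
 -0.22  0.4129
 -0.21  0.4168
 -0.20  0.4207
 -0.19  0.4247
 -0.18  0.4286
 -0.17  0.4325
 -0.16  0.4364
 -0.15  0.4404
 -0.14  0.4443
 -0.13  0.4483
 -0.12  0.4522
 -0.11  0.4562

σ√T = 0.28 × 0.8660 = 0.2425
d₁ = [ln(460/430) + (0.017 − 0.026 + 0.28²/2)·0.75] / 0.2425 = [0.0674 + 0.0227] / 0.2425 = 0.3715 ⇒ 0.37
d₂ = d₁ − σ√T = 0.3715 − 0.2425 = 0.1290 ⇒ 0.13
e^(−qT) = e^(−0.026·0.75) = 0.9807;  e^(−rT) = e^(−0.017·0.75) = 0.9873
N(−d₂) = N(-0.13) = 0.4483;  N(−d₁) = N(-0.37) = 0.3557
P = 430·0.9873·0.4483 − 460·0.9807·0.3557 = 190.3208 − 160.4641 = 29.8567

29.86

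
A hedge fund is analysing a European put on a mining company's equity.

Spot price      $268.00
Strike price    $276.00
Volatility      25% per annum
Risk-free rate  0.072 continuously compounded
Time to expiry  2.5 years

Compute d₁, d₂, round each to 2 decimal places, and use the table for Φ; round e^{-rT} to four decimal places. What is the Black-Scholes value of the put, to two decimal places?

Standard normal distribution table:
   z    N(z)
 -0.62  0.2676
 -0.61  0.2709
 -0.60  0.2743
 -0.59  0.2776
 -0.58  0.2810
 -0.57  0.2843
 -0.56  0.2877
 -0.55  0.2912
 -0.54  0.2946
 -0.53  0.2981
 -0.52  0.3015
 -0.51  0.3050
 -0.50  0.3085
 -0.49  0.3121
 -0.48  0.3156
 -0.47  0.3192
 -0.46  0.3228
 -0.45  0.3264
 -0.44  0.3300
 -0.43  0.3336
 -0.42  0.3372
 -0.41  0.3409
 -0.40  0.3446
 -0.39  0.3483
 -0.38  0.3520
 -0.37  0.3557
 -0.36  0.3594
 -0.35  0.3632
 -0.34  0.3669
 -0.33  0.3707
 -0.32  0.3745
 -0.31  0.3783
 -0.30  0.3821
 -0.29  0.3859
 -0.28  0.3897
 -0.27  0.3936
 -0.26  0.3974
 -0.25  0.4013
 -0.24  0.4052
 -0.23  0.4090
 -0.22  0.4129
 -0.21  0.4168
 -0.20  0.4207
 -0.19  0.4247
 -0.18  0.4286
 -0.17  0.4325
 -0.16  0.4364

$23.50

σ√T = 0.25·√2.5 = 0.3953
ln(S/K) + (r + σ²/2)T = ln(268/276) + (0.072 + 0.25²/2)·2.5 = -0.0294 + 0.2581 = 0.2287
d₁ = 0.2287 / 0.3953 = 0.5786 ≈ 0.58
d₂ = d₁ − σ√T = 0.5786 − 0.3953 = 0.1833 ≈ 0.18
e^(−rT) = e^(−0.072·2.5) = 0.8353
P = 276·0.8353·N(-0.18) − 268·N(-0.58) = 276·0.8353·0.4286 − 268·0.2810 = 98.8106 − 75.3080 = 23.5026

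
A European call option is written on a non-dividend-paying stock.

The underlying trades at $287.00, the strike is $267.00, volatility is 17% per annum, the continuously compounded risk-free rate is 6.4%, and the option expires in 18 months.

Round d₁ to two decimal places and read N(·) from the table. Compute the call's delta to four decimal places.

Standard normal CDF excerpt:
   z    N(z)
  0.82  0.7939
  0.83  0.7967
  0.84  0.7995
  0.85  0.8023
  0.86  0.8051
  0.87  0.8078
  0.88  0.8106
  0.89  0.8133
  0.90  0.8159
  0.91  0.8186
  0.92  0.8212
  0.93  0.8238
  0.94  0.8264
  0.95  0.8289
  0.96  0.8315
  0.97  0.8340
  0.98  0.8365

0.8186

σ√T = 0.17·√1.5 = 0.2082
d₁ = [ln(287/267) + (0.064 + 0.17²/2)·1.5] / 0.2082 = [0.0722 + 0.1177] / 0.2082 = 0.9121 ⇒ 0.91
N(d₁) = N(0.91) = 0.8186
Δ_call = N(d₁) = 0.8186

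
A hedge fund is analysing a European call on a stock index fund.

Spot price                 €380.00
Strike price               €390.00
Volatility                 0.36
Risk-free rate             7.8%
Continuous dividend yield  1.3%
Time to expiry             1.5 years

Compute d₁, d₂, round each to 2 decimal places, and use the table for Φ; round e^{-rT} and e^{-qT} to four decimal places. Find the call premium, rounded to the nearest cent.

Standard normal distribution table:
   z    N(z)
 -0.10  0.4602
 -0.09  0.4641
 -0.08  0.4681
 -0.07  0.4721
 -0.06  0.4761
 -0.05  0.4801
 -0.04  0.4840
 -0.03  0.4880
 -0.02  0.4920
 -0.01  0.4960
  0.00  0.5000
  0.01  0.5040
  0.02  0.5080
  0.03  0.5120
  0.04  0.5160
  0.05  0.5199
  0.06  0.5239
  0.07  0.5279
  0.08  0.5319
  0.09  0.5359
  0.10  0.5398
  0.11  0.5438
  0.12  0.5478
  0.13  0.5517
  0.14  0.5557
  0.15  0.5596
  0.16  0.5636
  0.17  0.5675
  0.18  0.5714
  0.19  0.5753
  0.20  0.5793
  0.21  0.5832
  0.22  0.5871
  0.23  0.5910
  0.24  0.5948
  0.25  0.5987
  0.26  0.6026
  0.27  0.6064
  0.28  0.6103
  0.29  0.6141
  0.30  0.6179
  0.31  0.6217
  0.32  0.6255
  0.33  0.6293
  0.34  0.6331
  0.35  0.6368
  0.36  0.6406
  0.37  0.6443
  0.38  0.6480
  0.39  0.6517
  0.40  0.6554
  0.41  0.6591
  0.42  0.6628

σ√T = 0.36 × 1.2247 = 0.4409
ln(S/K) + (r − q + σ²/2)T = ln(380/390) + (0.078 − 0.013 + 0.36²/2)·1.5 = -0.0260 + 0.1947 = 0.1687
d₁ = 0.1687 / 0.4409 = 0.3827 → 0.38
d₂ = d₁ − σ√T = 0.3827 − 0.4409 = -0.0582 → -0.06
exp(−qT) = exp(−0.013·1.5) = 0.9807;  exp(−rT) = exp(−0.078·1.5) = 0.8896
C = 380·0.9807·N(0.38) − 390·0.8896·N(-0.06) = 380·0.9807·0.6480 − 390·0.8896·0.4761 = 241.4876 − 165.1800 = 76.3075

€76.31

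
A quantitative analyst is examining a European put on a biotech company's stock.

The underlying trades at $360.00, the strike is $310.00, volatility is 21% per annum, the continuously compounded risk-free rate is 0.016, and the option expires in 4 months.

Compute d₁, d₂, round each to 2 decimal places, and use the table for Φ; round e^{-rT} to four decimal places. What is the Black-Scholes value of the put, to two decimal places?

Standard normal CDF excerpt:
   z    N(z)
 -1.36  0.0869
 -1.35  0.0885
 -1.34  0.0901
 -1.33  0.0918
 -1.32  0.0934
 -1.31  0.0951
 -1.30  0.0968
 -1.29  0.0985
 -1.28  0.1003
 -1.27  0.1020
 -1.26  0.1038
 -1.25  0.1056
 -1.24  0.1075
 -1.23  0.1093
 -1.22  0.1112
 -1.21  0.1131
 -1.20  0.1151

$1.85

T = 0.3333;  σ√T = 0.1212
ln(S/K) + (r + σ²/2)T = ln(360/310) + (0.016 + 0.21²/2)·0.3333 = 0.1495 + 0.0127 = 0.1622
d₁ = 0.1622 / 0.1212 = 1.3379 which rounds to 1.34
d₂ = d₁ − σ√T = 1.3379 − 0.1212 = 1.2167 which rounds to 1.22
exp(−rT) = exp(−0.016·0.3333) = 0.9947
N(−d₂) = N(-1.22) = 0.1112;  N(−d₁) = N(-1.34) = 0.0901
P = 310·0.9947·0.1112 − 360·0.0901 = 34.2893 − 32.4360 = 1.8533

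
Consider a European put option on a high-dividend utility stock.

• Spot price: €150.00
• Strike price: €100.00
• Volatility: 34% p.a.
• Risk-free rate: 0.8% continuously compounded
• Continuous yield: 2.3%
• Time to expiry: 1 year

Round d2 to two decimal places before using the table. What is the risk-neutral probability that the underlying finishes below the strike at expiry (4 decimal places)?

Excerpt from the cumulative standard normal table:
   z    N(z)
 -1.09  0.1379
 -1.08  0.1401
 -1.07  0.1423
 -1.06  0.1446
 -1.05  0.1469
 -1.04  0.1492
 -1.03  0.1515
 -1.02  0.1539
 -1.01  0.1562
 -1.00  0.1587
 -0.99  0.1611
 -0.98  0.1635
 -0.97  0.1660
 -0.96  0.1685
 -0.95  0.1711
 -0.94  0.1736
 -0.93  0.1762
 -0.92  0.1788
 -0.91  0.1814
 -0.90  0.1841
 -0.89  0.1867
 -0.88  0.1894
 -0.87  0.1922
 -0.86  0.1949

0.1635

σ√T = 0.34·√1 = 0.3400
d₁ = [ln(150/100) + (0.008 − 0.023 + 0.34²/2)·1] / 0.3400 = [0.4055 + 0.0428] / 0.3400 = 1.3184 ⇒ 1.32
d₂ = d₁ − σ√T = 1.3184 − 0.3400 = 0.9784 ⇒ 0.98
Pr(exercise) under Q = N(−d₂) = N(-0.98) = 0.1635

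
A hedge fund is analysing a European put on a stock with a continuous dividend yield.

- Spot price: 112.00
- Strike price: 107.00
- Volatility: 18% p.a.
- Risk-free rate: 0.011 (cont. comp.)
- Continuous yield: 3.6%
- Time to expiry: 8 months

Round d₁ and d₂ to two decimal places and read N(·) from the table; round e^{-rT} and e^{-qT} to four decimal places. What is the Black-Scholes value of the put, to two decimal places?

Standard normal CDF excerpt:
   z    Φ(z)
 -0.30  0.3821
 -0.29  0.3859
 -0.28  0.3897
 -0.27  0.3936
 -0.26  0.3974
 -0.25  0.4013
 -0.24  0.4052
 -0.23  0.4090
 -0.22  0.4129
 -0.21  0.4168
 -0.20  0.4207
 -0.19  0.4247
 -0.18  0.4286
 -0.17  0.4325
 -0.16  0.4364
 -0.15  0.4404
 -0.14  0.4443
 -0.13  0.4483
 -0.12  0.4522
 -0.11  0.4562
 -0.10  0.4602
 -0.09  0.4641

σ√T = 0.18·√0.6667 = 0.1470
d₁ = [ln(112/107) + (0.011 − 0.036 + 0.18²/2)·0.6667] / 0.1470 = [0.0457 − 0.0059] / 0.1470 = 0.2708 → 0.27
d₂ = d₁ − σ√T = 0.2708 − 0.1470 = 0.1239 → 0.12
e^(−qT) = e^(−0.036·0.6667) = 0.9763;  e^(−rT) = e^(−0.011·0.6667) = 0.9927
P = 107·0.9927·N(-0.12) − 112·0.9763·N(-0.27) = 107·0.9927·0.4522 − 112·0.9763·0.3936 = 48.0322 − 43.0384 = 4.9938

4.99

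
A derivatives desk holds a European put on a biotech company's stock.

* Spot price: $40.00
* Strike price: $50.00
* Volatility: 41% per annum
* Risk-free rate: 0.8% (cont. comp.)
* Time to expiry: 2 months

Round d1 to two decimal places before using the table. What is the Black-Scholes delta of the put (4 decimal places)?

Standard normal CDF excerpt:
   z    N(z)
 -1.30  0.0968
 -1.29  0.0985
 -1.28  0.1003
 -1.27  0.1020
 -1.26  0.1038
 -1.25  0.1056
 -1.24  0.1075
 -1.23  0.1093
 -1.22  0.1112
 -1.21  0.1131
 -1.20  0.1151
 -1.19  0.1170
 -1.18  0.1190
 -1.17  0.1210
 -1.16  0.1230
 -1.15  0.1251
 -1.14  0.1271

T = 0.1667;  σ√T = 0.1674
d₁ = [ln(40/50) + (0.008 + 0.41²/2)·0.1667] / 0.1674 = [-0.2231 + 0.0153] / 0.1674 = -1.2415 ⇒ -1.24
N(d₁) = N(-1.24) = 0.1075
Δ_put = N(d₁) − 1 = 0.1075 − 1 = -0.8925

-0.8925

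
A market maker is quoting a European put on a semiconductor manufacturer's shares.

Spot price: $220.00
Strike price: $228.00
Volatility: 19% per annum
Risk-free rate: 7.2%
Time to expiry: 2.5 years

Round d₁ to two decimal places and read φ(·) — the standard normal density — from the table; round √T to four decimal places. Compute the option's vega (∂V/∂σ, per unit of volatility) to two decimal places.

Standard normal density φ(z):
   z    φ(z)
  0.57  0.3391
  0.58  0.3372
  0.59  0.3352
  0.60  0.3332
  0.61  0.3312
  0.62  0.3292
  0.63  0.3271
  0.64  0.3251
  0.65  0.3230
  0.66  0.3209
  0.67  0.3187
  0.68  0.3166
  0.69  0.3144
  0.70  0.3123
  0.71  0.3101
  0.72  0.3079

σ√T = 0.19 × 1.5811 = 0.3004
ln(S/K) + (r + σ²/2)T = ln(220/228) + (0.072 + 0.19²/2)·2.5 = -0.0357 + 0.2251 = 0.1894
d₁ = 0.1894 / 0.3004 = 0.6305 ⇒ 0.63
√T = √2.5 = 1.5811
φ(d₁) = φ(0.63) = 0.3271
vega = S·φ(d₁)·√T = 220·0.3271·1.5811 = 113.7791

113.78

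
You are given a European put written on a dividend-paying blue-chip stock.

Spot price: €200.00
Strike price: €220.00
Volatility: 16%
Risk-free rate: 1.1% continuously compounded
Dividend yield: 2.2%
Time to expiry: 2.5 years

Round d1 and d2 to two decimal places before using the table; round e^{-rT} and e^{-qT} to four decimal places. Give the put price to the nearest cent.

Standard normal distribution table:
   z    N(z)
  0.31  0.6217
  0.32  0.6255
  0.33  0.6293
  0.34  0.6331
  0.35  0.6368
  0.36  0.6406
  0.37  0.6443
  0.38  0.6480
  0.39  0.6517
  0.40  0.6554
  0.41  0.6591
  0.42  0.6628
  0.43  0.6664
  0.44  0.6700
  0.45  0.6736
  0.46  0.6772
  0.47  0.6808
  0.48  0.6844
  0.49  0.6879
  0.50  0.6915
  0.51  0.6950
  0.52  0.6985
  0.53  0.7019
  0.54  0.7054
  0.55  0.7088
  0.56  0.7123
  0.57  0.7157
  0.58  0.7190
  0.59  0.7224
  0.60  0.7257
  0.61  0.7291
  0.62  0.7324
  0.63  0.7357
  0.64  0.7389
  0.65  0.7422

T = 2.5;  σ√T = 0.2530
d₁ = [ln(200/220) + (0.011 − 0.022 + ½·0.16²)·2.5] / (σ√T) = (-0.0953 + 0.0045) / 0.2530 = -0.3590 ≈ -0.36
d₂ = -0.3590 − 0.2530 = -0.6119 ≈ -0.61
e^(−qT) = e^(−0.022·2.5) = 0.9465;  e^(−rT) = e^(−0.011·2.5) = 0.9729
N(−d₂) = N(0.61) = 0.7291;  N(−d₁) = N(0.36) = 0.6406
P = 220·0.9729·0.7291 − 200·0.9465·0.6406 = 156.0551 − 121.2656 = 34.7895

€34.79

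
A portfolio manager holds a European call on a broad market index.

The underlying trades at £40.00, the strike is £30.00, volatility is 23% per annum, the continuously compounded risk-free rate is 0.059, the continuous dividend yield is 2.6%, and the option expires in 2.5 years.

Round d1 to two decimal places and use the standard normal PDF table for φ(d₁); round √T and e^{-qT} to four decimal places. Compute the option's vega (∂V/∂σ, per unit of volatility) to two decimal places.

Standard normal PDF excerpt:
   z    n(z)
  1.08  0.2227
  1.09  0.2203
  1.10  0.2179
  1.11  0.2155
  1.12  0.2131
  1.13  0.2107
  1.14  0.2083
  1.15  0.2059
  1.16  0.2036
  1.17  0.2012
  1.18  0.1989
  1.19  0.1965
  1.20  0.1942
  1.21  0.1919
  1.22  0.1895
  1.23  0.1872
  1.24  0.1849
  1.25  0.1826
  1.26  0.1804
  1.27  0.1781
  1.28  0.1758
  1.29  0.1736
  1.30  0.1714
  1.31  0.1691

11.51

σ√T = 0.23·√2.5 = 0.3637
ln(S/K) + (r − q + σ²/2)T = ln(40/30) + (0.059 − 0.026 + 0.23²/2)·2.5 = 0.2877 + 0.1486 = 0.4363
d₁ = 0.4363 / 0.3637 = 1.1998 ≈ 1.20
√T = √2.5 = 1.5811
φ(d₁) = φ(1.20) = 0.1942
e^(−qT) = e^(−0.026·2.5) = 0.9371
vega = S·e^(−qT)·φ(d₁)·√T = 40·0.9371·0.1942·1.5811 = 11.5094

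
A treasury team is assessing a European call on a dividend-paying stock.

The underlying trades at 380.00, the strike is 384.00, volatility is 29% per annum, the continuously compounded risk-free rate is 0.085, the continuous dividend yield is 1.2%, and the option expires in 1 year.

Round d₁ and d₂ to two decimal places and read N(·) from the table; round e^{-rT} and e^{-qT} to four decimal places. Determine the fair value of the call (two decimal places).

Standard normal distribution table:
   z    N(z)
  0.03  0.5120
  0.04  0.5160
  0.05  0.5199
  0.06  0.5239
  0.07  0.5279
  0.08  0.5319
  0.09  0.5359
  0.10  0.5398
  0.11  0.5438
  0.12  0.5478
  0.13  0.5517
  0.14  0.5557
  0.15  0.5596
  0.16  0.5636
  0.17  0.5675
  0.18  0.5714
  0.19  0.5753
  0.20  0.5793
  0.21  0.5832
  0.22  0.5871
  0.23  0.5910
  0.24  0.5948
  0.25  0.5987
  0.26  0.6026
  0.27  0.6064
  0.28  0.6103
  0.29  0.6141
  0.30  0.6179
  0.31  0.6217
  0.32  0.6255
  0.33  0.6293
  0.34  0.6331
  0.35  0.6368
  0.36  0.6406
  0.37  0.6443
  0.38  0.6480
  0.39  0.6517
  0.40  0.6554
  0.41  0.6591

54.34

σ√T = 0.29·√1 = 0.2900
d₁ = [ln(380/384) + (0.085 − 0.012 + ½·0.29²)·1] / (σ√T) = (-0.0105 + 0.1151) / 0.2900 = 0.3606 which rounds to 0.36
d₂ = 0.3606 − 0.2900 = 0.0706 which rounds to 0.07
e^(−qT) = e^(−0.012·1) = 0.9881;  e^(−rT) = e^(−0.085·1) = 0.9185
N(d₁) = N(0.36) = 0.6406;  N(d₂) = N(0.07) = 0.5279
C = 380·0.9881·0.6406 − 384·0.9185·0.5279 = 240.5312 − 186.1924 = 54.3388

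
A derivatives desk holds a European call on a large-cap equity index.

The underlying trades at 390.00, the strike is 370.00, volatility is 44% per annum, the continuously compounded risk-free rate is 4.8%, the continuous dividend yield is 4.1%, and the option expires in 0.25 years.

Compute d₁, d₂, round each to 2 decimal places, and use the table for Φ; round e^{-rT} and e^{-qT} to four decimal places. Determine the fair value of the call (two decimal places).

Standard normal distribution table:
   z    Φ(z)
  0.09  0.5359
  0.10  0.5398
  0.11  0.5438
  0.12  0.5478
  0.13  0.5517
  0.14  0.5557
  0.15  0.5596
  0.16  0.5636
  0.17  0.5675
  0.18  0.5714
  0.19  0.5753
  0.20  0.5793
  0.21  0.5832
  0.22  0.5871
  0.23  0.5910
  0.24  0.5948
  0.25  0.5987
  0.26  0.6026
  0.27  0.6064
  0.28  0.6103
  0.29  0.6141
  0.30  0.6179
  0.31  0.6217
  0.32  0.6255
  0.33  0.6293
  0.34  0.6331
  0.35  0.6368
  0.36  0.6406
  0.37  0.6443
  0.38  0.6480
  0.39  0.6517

44.12

σ√T = 0.44·√0.25 = 0.2200
d₁ = [ln(390/370) + (0.048 − 0.041 + 0.44²/2)·0.25] / 0.2200 = [0.0526 + 0.0260] / 0.2200 = 0.3572 which rounds to 0.36
d₂ = d₁ − σ√T = 0.3572 − 0.2200 = 0.1372 which rounds to 0.14
exp(−qT) = exp(−0.041·0.25) = 0.9898;  exp(−rT) = exp(−0.048·0.25) = 0.9881
N(d₁) = N(0.36) = 0.6406;  N(d₂) = N(0.14) = 0.5557
C = 390·0.9898·0.6406 − 370·0.9881·0.5557 = 247.2857 − 203.1623 = 44.1234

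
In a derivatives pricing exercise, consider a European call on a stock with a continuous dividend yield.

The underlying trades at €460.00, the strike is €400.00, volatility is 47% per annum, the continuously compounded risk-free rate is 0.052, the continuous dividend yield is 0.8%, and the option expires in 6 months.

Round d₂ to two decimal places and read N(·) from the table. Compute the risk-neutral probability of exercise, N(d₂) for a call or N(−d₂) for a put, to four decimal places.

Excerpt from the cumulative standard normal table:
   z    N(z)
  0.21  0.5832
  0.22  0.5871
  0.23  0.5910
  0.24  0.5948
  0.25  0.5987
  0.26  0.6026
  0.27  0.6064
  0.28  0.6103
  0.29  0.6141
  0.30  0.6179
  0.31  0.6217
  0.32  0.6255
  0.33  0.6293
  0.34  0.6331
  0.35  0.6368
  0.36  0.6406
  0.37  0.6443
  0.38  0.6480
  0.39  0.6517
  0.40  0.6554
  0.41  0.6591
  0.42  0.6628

0.6255

σ√T = 0.47·√0.5 = 0.3323
d₁ = [ln(460/400) + (0.052 − 0.008 + ½·0.47²)·0.5] / (σ√T) = (0.1398 + 0.0772) / 0.3323 = 0.6529 which rounds to 0.65
d₂ = 0.6529 − 0.3323 = 0.3206 which rounds to 0.32
Risk-neutral Pr[S_T > K] = N(d₂) = N(0.32) = 0.6255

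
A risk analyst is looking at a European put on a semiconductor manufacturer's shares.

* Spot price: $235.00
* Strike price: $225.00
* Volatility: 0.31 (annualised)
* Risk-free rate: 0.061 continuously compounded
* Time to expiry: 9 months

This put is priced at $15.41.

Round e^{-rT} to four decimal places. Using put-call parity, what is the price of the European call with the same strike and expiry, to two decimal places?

e^(−rT) = e^(−0.061·0.75) = 0.9553
Put-call parity: C − P = S − K·e^(−rT) = 235 − 225·0.9553 = 235 − 214.9425 = 20.0575
C = P + (C − P) = 15.41 + (20.0575) = 35.4675

$35.47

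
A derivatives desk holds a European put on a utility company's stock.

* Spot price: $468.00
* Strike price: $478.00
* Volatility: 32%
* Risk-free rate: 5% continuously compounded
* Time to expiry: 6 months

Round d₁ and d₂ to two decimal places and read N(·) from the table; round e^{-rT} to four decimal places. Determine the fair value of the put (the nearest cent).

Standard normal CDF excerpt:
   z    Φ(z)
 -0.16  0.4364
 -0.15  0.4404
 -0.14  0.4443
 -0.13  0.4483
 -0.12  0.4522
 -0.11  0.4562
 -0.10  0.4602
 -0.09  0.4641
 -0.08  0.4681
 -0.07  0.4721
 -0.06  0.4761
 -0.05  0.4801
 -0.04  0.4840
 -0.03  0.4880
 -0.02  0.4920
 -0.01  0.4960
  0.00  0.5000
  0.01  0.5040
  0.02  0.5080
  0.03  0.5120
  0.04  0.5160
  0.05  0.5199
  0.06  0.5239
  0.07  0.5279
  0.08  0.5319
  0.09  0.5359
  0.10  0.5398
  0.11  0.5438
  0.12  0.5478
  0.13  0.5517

σ√T = 0.32·√0.5 = 0.2263
d₁ = [ln(468/478) + (0.05 + ½·0.32²)·0.5] / (σ√T) = (-0.0211 + 0.0506) / 0.2263 = 0.1302 ≈ 0.13
d₂ = 0.1302 − 0.2263 = -0.0961 ≈ -0.10
exp(−rT) = exp(−0.05·0.5) = 0.9753
P = 478·0.9753·N(0.10) − 468·N(-0.13) = 478·0.9753·0.5398 − 468·0.4483 = 251.6512 − 209.8044 = 41.8468

$41.85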